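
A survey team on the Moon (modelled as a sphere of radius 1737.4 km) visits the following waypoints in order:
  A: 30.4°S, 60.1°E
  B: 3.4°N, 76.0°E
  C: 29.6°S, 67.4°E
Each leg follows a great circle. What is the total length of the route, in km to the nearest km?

2155 km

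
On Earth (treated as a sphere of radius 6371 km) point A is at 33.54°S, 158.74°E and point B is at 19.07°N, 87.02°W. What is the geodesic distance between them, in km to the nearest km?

13372 km

With latitudes φ₁ = -33.540°, φ₂ = 19.070° and longitude difference Δλ = 114.240°:
cos c = sin φ₁ sin φ₂ + cos φ₁ cos φ₂ cos Δλ = (-0.5525)(0.3267) + (0.8335)(0.9451)(-0.4106) = -0.50394,
so c = arccos(-0.50394) = 2.09895 rad.
Distance = R·c = 6371 × 2.0990 ≈ 13372 km.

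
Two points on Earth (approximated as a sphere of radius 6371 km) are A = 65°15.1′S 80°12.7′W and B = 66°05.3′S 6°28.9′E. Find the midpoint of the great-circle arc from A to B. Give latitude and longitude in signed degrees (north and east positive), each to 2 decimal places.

-71.80°, -37.74°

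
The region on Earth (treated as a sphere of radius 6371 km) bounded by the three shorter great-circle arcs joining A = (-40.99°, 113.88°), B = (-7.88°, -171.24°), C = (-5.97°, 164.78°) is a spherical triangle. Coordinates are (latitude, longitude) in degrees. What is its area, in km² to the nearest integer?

7895263 km²

Side lengths (central angles): a = 0.4167, b = 0.9984, c = 1.2818 rad; semiperimeter s = 1.3485.
By l'Huilier's theorem, tan(E/4) = √[tan(s/2) tan((s−a)/2) tan((s−b)/2) tan((s−c)/2)], giving spherical excess E = 0.1945 rad.
Area = E·R² = 0.1945 × (6371)² ≈ 7895263 km².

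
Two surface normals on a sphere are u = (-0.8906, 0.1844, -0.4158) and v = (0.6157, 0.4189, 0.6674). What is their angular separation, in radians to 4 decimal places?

u·v = -0.7486; |u| = 1.0000, |v| = 1.0000.
cos θ = (u·v)/(|u||v|) = -0.7486, so θ = 2.4167 rad.

2.4167 rad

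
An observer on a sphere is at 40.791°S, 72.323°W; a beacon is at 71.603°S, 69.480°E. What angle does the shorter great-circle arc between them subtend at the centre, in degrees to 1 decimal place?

64.4°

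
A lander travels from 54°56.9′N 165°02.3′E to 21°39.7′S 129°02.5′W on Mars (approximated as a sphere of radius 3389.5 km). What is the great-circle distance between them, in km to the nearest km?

5611 km

In radians: φ₁ = 0.9590, φ₂ = -0.3781, Δλ = 65.920° = 1.1505 rad.
Haversine: a = sin²(Δφ/2) + cos φ₁ cos φ₂ sin²(Δλ/2) = 0.3842 + (0.5743)(0.9294)(0.2960) = 0.54220.
Central angle c = 2·arcsin(√a) = 1.65530 rad.
Distance = R·c = 3389.5 × 1.6553 ≈ 5611 km.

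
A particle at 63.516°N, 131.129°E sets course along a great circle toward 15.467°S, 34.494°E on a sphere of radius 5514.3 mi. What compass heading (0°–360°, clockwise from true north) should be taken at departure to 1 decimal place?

With φ₁ = 1.1086, φ₂ = -0.2700, Δλ = -1.6866 rad, the forward-azimuth formula gives
θ = atan2( sin Δλ cos φ₂ , cos φ₁ sin φ₂ − sin φ₁ cos φ₂ cos Δλ ) = atan2(-0.9573, -0.0193) = -91.15°.
Adding 360° brings this into [0°, 360°): 268.8°.

268.8°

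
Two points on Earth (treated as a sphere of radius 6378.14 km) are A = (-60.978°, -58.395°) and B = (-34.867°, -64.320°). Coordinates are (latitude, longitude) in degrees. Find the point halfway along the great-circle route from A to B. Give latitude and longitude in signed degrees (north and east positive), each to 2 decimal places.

The central angle between A and B is δ = 0.4605 rad.
With f = 0.5, the slerp weights are sin((1−f)δ)/sin δ = 0.5136 and sin(fδ)/sin δ = 0.5136.
Weighted sum of the unit vectors: (0.5136)·(0.2542,-0.4132,-0.8744) + (0.5136)·(0.3556,-0.7394,-0.5717) = (0.3132, -0.5919, -0.7427).
Converting back: φ = atan2(z, √(x²+y²)) = -47.96°, λ = atan2(y, x) = -62.12°.

-47.96°, -62.12°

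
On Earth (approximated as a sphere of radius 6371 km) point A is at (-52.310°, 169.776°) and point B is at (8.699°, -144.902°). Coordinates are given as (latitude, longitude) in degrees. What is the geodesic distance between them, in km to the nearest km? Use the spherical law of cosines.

Let φ₁ = -0.9130 rad, φ₂ = 0.1518 rad, and Δλ = 0.7910 rad.
cos c = sin φ₁ sin φ₂ + cos φ₁ cos φ₂ cos Δλ = (-0.7913)(0.1512) + (0.6114)(0.9885)(0.7031) = 0.30525,
so c = arccos(0.30525) = 1.26059 rad.
Distance = R·c = 6371 × 1.2606 ≈ 8031 km.

8031 km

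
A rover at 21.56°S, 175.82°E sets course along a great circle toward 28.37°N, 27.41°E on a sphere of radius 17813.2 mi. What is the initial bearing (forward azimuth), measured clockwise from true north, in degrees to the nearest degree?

290°

With φ₁ = -0.3763, φ₂ = 0.4951, Δλ = -2.5902 rad, the forward-azimuth formula gives
θ = atan2( sin Δλ cos φ₂ , cos φ₁ sin φ₂ − sin φ₁ cos φ₂ cos Δλ ) = atan2(-0.4609, 0.1665) = -70.14°.
Adding 360° brings this into [0°, 360°): 290°.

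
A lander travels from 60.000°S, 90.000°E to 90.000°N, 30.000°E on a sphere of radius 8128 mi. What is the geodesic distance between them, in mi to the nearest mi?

21279 mi

Let φ₁ = -1.0472 rad, φ₂ = 1.5708 rad, and Δλ = -1.0472 rad.
cos c = sin φ₁ sin φ₂ + cos φ₁ cos φ₂ cos Δλ = (-0.8660)(1.0000) + (0.5000)(0.0000)(0.5000) = -0.86603,
so c = arccos(-0.86603) = 2.61799 rad.
Distance = R·c = 8128 × 2.6180 ≈ 21279 mi.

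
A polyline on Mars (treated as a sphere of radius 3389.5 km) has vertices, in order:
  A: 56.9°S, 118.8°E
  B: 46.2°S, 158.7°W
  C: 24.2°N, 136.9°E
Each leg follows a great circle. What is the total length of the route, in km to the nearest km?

Leg A→B: central angle 0.8580 rad, distance 2908.1 km.
Leg B→C: central angle 1.5939 rad, distance 5402.5 km.
Total: 2908.1 + 5402.5 ≈ 8311 km.

8311 km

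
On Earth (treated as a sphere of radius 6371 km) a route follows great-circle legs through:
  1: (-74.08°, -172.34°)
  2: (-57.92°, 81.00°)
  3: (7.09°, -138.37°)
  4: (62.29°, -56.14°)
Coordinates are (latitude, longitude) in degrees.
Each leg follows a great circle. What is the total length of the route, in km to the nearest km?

26719 km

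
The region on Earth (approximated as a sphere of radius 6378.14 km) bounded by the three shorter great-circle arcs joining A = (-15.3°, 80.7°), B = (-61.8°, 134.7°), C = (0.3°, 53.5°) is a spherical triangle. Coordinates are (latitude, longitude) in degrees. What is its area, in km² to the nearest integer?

Side lengths (central angles): a = 1.5031, b = 0.5423, c = 1.0467 rad; semiperimeter s = 1.5460.
By l'Huilier's theorem, tan(E/4) = √[tan(s/2) tan((s−a)/2) tan((s−b)/2) tan((s−c)/2)], giving spherical excess E = 0.2164 rad.
Area = E·R² = 0.2164 × (6378.14)² ≈ 8804264 km².

8804264 km²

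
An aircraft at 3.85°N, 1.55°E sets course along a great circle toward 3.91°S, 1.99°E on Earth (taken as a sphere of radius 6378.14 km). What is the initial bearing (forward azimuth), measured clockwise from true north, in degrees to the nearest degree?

With φ₁ = 0.0672, φ₂ = -0.0682, Δλ = 0.0077 rad, the forward-azimuth formula gives
θ = atan2( sin Δλ cos φ₂ , cos φ₁ sin φ₂ − sin φ₁ cos φ₂ cos Δλ ) = atan2(0.0077, -0.1350) = 176.75°.
So the initial bearing is 177°.

177°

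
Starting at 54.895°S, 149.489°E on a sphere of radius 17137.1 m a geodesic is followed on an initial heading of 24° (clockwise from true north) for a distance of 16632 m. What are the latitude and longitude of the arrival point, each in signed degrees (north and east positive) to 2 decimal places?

Angular distance δ = d/R = 16632/17137.1 = 0.97053 rad; initial bearing θ = 0.4189 rad.
sin φ₂ = sin φ₁ cos δ + cos φ₁ sin δ cos θ = (-0.8181)(0.5649) + (0.5751)(0.8252)(0.9135) = -0.0286, so φ₂ = -1.64°.
Δλ = atan2(sin θ sin δ cos φ₁, cos δ − sin φ₁ sin φ₂) = atan2(0.1930, 0.5415) = 19.619°.
λ₂ = 149.489° + 19.619° = 169.11°.

-1.64°, 169.11°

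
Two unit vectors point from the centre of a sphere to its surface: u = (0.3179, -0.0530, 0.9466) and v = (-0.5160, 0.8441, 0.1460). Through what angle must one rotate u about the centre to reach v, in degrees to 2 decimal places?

u·v = -0.0706; |u| = 1.0000, |v| = 1.0000.
cos θ = (u·v)/(|u||v|) = -0.0706, so θ = 94.05°.

94.05°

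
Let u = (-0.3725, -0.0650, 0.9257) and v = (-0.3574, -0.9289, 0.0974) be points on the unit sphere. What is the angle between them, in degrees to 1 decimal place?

73.5°

u·v = 0.2837; |u| = 1.0000, |v| = 1.0000.
cos θ = (u·v)/(|u||v|) = 0.2837, so θ = 73.5°.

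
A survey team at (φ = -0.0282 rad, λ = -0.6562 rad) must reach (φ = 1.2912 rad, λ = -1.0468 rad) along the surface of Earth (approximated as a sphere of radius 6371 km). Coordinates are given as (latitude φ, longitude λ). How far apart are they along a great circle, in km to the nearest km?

8542 km

With latitudes φ₁ = -1.616°, φ₂ = 73.980° and longitude difference Δλ = -22.380°:
Haversine: a = sin²(Δφ/2) + cos φ₁ cos φ₂ sin²(Δλ/2) = 0.3756 + (0.9996)(0.2760)(0.0377) = 0.38601.
Central angle c = 2·arcsin(√a) = 1.34079 rad.
Distance = R·c = 6371 × 1.3408 ≈ 8542 km.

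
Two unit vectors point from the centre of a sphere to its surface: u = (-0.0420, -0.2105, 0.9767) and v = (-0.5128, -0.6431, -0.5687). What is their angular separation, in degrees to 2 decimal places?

113.49°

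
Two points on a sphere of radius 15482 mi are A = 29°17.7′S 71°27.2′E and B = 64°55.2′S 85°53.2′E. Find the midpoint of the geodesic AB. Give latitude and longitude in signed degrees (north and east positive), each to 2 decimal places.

-47.31°, 76.16°

The central angle between A and B is δ = 0.6415 rad.
With f = 0.5, the slerp weights are sin((1−f)δ)/sin δ = 0.5269 and sin(fδ)/sin δ = 0.5269.
Weighted sum of the unit vectors: (0.5269)·(0.2774,0.8268,-0.4893) + (0.5269)·(0.0304,0.4228,-0.9057) = (0.1622, 0.6584, -0.7350).
Converting back: φ = atan2(z, √(x²+y²)) = -47.31°, λ = atan2(y, x) = 76.16°.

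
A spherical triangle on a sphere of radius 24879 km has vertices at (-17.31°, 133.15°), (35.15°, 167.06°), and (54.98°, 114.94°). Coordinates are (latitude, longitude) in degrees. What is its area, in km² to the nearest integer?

Side lengths (central angles): a = 0.7081, b = 1.2904, c = 1.0741 rad; semiperimeter s = 1.5363.
By l'Huilier's theorem, tan(E/4) = √[tan(s/2) tan((s−a)/2) tan((s−b)/2) tan((s−c)/2)], giving spherical excess E = 0.4426 rad.
Area = E·R² = 0.4426 × (24879)² ≈ 273978361 km².

273978361 km²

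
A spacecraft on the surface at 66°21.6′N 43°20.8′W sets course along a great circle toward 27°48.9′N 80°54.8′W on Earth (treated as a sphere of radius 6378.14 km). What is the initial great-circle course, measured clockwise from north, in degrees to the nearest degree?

230°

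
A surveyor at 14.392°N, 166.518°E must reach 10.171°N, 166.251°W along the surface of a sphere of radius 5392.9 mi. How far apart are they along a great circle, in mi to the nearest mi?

With latitudes φ₁ = 14.392°, φ₂ = 10.171° and longitude difference Δλ = 27.231°:
Haversine: a = sin²(Δφ/2) + cos φ₁ cos φ₂ sin²(Δλ/2) = 0.0014 + (0.9686)(0.9843)(0.0554) = 0.05419.
Central angle c = 2·arcsin(√a) = 0.46988 rad.
Distance = R·c = 5392.9 × 0.4699 ≈ 2534 mi.

2534 mi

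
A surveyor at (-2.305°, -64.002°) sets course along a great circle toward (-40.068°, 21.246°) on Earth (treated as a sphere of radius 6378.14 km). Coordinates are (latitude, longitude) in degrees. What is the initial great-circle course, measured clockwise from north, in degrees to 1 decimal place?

With φ₁ = -0.0402, φ₂ = -0.6993, Δλ = 1.4879 rad, the forward-azimuth formula gives
θ = atan2( sin Δλ cos φ₂ , cos φ₁ sin φ₂ − sin φ₁ cos φ₂ cos Δλ ) = atan2(0.7627, -0.6406) = 130.03°.
So the initial bearing is 130.0°.

130.0°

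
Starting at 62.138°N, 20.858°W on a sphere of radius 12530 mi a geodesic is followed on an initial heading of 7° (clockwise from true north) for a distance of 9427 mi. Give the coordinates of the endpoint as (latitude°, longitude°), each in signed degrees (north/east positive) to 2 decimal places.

Angular distance δ = d/R = 9427/12530 = 0.75235 rad; initial bearing θ = 0.1222 rad.
sin φ₂ = sin φ₁ cos δ + cos φ₁ sin δ cos θ = (0.8841)(0.7301) + (0.4673)(0.6834)(0.9925) = 0.9624, so φ₂ = 74.24°.
Δλ = atan2(sin θ sin δ cos φ₁, cos δ − sin φ₁ sin φ₂) = atan2(0.0389, -0.1208) = 162.139°.
λ₂ = -20.858° + 162.139° = 141.28°.

74.24°, 141.28°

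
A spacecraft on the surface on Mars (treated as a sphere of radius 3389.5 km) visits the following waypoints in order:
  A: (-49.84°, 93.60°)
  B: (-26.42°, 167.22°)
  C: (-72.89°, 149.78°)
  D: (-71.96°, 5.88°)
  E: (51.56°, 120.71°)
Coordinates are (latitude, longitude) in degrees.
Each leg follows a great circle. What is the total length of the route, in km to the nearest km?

Leg A→B: central angle 1.0438 rad, distance 3538.0 km.
Leg B→C: central angle 0.8276 rad, distance 2805.3 km.
Leg C→D: central angle 0.5824 rad, distance 1974.1 km.
Leg D→E: central angle 2.5421 rad, distance 8616.3 km.
Total: 3538.0 + 2805.3 + 1974.1 + 8616.3 ≈ 16934 km.

16934 km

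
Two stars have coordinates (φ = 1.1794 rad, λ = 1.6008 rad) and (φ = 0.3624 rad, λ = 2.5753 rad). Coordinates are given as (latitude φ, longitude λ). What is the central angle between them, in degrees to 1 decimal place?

In radians: φ₁ = 1.1794, φ₂ = 0.3624, Δλ = 55.835° = 0.9745 rad.
Haversine: a = sin²(Δφ/2) + cos φ₁ cos φ₂ sin²(Δλ/2) = 0.1578 + (0.3815)(0.9350)(0.2192) = 0.23599.
Central angle c = 2·arcsin(√a) = 1.01452 rad.
So the angular separation is 58.1°.

58.1°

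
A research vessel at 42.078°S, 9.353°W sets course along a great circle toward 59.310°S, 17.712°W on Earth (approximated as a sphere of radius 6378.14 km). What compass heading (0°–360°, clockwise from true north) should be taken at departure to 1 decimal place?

193.9°

Δλ = -8.359° = -0.1459 rad.
y = sin Δλ · cos φ₂ = (-0.1454)(0.5104) = -0.0742
x = cos φ₁ sin φ₂ − sin φ₁ cos φ₂ cos Δλ = (0.7422)(-0.8599) − (-0.6701)(0.5104)(0.9894) = -0.2999
θ = atan2(y, x) = -166.10°; adding 360° gives 193.9°.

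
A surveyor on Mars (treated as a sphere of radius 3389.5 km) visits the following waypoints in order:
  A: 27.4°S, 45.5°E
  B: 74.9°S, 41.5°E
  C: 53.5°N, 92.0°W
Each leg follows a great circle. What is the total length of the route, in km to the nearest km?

11803 km

Leg A→B: central angle 0.8298 rad, distance 2812.6 km.
Leg B→C: central angle 2.6525 rad, distance 8990.7 km.
Total: 2812.6 + 8990.7 ≈ 11803 km.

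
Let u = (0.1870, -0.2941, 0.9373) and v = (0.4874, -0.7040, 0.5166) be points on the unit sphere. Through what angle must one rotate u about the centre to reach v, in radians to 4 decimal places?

0.6723 rad

u·v = 0.7824; |u| = 1.0000, |v| = 1.0000.
cos θ = (u·v)/(|u||v|) = 0.7824, so θ = 0.6723 rad.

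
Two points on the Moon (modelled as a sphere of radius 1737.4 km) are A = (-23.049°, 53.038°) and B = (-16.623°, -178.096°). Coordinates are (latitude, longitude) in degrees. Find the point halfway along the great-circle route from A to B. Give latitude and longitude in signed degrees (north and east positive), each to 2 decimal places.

The central angle between A and B is δ = 2.0278 rad.
With f = 0.5, the slerp weights are sin((1−f)δ)/sin δ = 0.9460 and sin(fδ)/sin δ = 0.9460.
Weighted sum of the unit vectors: (0.9460)·(0.5533,0.7352,-0.3915) + (0.9460)·(-0.9577,-0.0318,-0.2861) = (-0.3826, 0.6654, -0.6410).
Converting back: φ = atan2(z, √(x²+y²)) = -39.87°, λ = atan2(y, x) = 119.89°.

-39.87°, 119.89°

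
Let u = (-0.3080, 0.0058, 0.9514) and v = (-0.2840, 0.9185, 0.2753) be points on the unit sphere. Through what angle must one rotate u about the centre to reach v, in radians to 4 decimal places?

1.2082 rad

u·v = 0.3547; |u| = 1.0000, |v| = 1.0000.
cos θ = (u·v)/(|u||v|) = 0.3547, so θ = 1.2082 rad.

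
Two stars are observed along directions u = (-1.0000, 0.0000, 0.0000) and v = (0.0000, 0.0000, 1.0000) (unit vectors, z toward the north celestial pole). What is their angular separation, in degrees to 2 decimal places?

u·v = 0.0000; |u| = 1.0000, |v| = 1.0000.
cos θ = (u·v)/(|u||v|) = 0.0000, so θ = 90.00°.

90.00°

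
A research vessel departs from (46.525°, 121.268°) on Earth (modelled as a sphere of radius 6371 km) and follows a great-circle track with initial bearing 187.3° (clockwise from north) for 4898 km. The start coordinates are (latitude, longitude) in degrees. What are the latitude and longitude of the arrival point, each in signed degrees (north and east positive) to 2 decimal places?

Angular distance δ = d/R = 4898/6371 = 0.76880 rad; initial bearing θ = 3.2690 rad.
sin φ₂ = sin φ₁ cos δ + cos φ₁ sin δ cos θ = (0.7257)(0.7187) + (0.6880)(0.6953)(-0.9919) = 0.0471, so φ₂ = 2.70°.
Δλ = atan2(sin θ sin δ cos φ₁, cos δ − sin φ₁ sin φ₂) = atan2(-0.0608, 0.6846) = -5.074°.
λ₂ = 121.268° − 5.074° = 116.19°.

2.70°, 116.19°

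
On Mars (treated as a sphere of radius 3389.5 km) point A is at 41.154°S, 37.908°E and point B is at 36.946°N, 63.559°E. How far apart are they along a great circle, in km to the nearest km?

Let φ₁ = -0.7183 rad, φ₂ = 0.6448 rad, and Δλ = 0.4477 rad.
cos c = sin φ₁ sin φ₂ + cos φ₁ cos φ₂ cos Δλ = (-0.6581)(0.6011) + (0.7529)(0.7992)(0.9014) = 0.14690,
so c = arccos(0.14690) = 1.42336 rad.
Distance = R·c = 3389.5 × 1.4234 ≈ 4824 km.

4824 km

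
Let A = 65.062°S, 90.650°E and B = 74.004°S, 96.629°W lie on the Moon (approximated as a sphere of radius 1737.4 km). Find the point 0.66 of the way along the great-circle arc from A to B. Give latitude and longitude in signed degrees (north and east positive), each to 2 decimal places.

Central angle δ = 0.7130 rad. Interpolating on the sphere with fraction f = 0.66:
P = [sin((1−f)δ)·A + sin(fδ)·B] / sin δ = 0.3670·A + 0.6932·B in Cartesian coordinates,
giving P = (-0.0238, -0.0350, -0.9991), i.e. latitude -87.57°, longitude -124.21°.

-87.57°, -124.21°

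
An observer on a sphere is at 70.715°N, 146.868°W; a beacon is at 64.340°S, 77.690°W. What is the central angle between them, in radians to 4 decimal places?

With latitudes φ₁ = 70.715°, φ₂ = -64.340° and longitude difference Δλ = 69.178°:
Haversine: a = sin²(Δφ/2) + cos φ₁ cos φ₂ sin²(Δλ/2) = 0.8539 + (0.3303)(0.4330)(0.3223) = 0.89998.
Central angle c = 2·arcsin(√a) = 2.49803 rad.
So the angular separation is 2.4980 rad.

2.4980 rad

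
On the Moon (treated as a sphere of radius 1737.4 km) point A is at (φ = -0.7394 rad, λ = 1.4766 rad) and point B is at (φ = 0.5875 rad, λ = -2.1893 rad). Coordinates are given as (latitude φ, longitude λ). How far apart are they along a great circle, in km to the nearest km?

4698 km

In radians: φ₁ = -0.7394, φ₂ = 0.5875, Δλ = 149.959° = 2.6173 rad.
cos c = sin φ₁ sin φ₂ + cos φ₁ cos φ₂ cos Δλ = (-0.6738)(0.5543) + (0.7389)(0.8323)(-0.8657) = -0.90587,
so c = arccos(-0.90587) = 2.70424 rad.
Distance = R·c = 1737.4 × 2.7042 ≈ 4698 km.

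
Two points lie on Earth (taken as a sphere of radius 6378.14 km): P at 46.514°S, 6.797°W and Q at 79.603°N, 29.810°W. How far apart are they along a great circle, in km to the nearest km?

In radians: φ₁ = -0.8118, φ₂ = 1.3893, Δλ = -23.013° = -0.4017 rad.
cos c = sin φ₁ sin φ₂ + cos φ₁ cos φ₂ cos Δλ = (-0.7255)(0.9836) + (0.6882)(0.1805)(0.9204) = -0.59932,
so c = arccos(-0.59932) = 2.21345 rad.
Distance = R·c = 6378.14 × 2.2134 ≈ 14118 km.

14118 km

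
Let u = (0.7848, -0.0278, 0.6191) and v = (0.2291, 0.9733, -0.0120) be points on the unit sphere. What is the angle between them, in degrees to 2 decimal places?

u·v = 0.1453; |u| = 1.0000, |v| = 1.0000.
cos θ = (u·v)/(|u||v|) = 0.1453, so θ = 81.64°.

81.64°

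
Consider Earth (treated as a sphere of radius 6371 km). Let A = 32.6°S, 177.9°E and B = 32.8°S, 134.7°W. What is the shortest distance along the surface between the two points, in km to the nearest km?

With latitudes φ₁ = -32.600°, φ₂ = -32.800° and longitude difference Δλ = 47.400°:
cos c = sin φ₁ sin φ₂ + cos φ₁ cos φ₂ cos Δλ = (-0.5388)(-0.5417) + (0.8425)(0.8406)(0.6769) = 0.77118,
so c = arccos(0.77118) = 0.69011 rad.
Distance = R·c = 6371 × 0.6901 ≈ 4397 km.

4397 km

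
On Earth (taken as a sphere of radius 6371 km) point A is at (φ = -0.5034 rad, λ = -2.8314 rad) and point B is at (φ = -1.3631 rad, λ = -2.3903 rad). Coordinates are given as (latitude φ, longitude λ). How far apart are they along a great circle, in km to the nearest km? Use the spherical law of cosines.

In radians: φ₁ = -0.5034, φ₂ = -1.3631, Δλ = 25.273° = 0.4411 rad.
cos c = sin φ₁ sin φ₂ + cos φ₁ cos φ₂ cos Δλ = (-0.4824)(-0.9785) + (0.8759)(0.2062)(0.9043) = 0.63538,
so c = arccos(0.63538) = 0.88230 rad.
Distance = R·c = 6371 × 0.8823 ≈ 5621 km.

5621 km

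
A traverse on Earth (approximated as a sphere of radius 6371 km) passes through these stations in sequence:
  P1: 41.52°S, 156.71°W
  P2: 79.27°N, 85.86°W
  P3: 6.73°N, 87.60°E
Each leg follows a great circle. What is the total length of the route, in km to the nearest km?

24596 km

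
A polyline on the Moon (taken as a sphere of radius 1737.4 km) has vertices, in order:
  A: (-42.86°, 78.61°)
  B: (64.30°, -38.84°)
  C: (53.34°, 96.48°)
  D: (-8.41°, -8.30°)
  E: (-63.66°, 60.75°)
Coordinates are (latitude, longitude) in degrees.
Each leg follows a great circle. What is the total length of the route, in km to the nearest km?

Leg A→B: central angle 2.4333 rad, distance 4227.6 km.
Leg B→C: central angle 1.0019 rad, distance 1740.6 km.
Leg C→D: central angle 1.8421 rad, distance 3200.5 km.
Leg D→E: central angle 1.2786 rad, distance 2221.5 km.
Total: 4227.6 + 1740.6 + 3200.5 + 2221.5 ≈ 11390 km.

11390 km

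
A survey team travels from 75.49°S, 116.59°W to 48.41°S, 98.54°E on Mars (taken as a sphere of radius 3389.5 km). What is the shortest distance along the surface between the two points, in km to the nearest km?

With latitudes φ₁ = -75.490°, φ₂ = -48.410° and longitude difference Δλ = -144.870°:
cos c = sin φ₁ sin φ₂ + cos φ₁ cos φ₂ cos Δλ = (-0.9681)(-0.7479) + (0.2505)(0.6638)(-0.8178) = 0.58804,
so c = arccos(0.58804) = 0.94216 rad.
Distance = R·c = 3389.5 × 0.9422 ≈ 3193 km.

3193 km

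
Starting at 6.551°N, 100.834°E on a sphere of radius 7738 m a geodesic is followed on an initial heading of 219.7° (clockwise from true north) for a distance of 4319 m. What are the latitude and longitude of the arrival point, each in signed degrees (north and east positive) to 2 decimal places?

Angular distance δ = d/R = 4319/7738 = 0.55815 rad; initial bearing θ = 3.8345 rad.
sin φ₂ = sin φ₁ cos δ + cos φ₁ sin δ cos θ = (0.1141)(0.8482) + (0.9935)(0.5296)(-0.7694) = -0.3081, so φ₂ = -17.94°.
Δλ = atan2(sin θ sin δ cos φ₁, cos δ − sin φ₁ sin φ₂) = atan2(-0.3361, 0.8834) = -20.830°.
λ₂ = 100.834° − 20.830° = 80.00°.

-17.94°, 80.00°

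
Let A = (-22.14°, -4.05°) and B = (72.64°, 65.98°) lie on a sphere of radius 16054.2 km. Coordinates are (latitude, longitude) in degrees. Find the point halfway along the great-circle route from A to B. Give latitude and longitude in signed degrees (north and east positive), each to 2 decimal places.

28.46°, 11.21°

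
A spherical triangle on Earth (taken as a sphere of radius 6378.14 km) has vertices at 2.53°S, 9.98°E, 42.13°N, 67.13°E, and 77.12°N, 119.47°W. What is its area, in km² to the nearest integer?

Side lengths (central angles): a = 1.0590, b = 1.7564, c = 1.1893 rad; semiperimeter s = 2.0024.
By l'Huilier's theorem, tan(E/4) = √[tan(s/2) tan((s−a)/2) tan((s−b)/2) tan((s−c)/2)], giving spherical excess E = 0.8122 rad.
Area = E·R² = 0.8122 × (6378.14)² ≈ 33039361 km².

33039361 km²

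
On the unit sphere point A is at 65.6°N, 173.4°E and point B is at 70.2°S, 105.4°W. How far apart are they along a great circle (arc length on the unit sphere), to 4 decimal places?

2.5597

In radians: φ₁ = 1.1449, φ₂ = -1.2252, Δλ = 81.200° = 1.4172 rad.
cos c = sin φ₁ sin φ₂ + cos φ₁ cos φ₂ cos Δλ = (0.9107)(-0.9409) + (0.4131)(0.3387)(0.1530) = -0.83544,
so c = arccos(-0.83544) = 2.55972 rad.
On the unit sphere the arc length equals the central angle: 2.5597.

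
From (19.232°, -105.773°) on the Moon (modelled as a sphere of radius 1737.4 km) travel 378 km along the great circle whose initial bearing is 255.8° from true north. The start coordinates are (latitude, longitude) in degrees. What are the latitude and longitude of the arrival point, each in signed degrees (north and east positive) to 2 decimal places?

Angular distance δ = d/R = 378/1737.4 = 0.21757 rad; initial bearing θ = 4.4646 rad.
sin φ₂ = sin φ₁ cos δ + cos φ₁ sin δ cos θ = (0.3294)(0.9764) + (0.9442)(0.2159)(-0.2453) = 0.2716, so φ₂ = 15.76°.
Δλ = atan2(sin θ sin δ cos φ₁, cos δ − sin φ₁ sin φ₂) = atan2(-0.1976, 0.8870) = -12.558°.
λ₂ = -105.773° − 12.558° = -118.33°.

15.76°, -118.33°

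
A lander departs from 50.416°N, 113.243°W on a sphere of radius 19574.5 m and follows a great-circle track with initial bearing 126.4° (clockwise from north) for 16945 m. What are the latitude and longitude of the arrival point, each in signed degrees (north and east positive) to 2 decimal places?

12.21°, -74.40°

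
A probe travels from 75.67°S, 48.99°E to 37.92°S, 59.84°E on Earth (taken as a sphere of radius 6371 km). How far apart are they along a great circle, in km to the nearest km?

With latitudes φ₁ = -75.670°, φ₂ = -37.920° and longitude difference Δλ = 10.850°:
cos c = sin φ₁ sin φ₂ + cos φ₁ cos φ₂ cos Δλ = (-0.9689)(-0.6146) + (0.2475)(0.7889)(0.9821) = 0.78720,
so c = arccos(0.78720) = 0.66454 rad.
Distance = R·c = 6371 × 0.6645 ≈ 4234 km.

4234 km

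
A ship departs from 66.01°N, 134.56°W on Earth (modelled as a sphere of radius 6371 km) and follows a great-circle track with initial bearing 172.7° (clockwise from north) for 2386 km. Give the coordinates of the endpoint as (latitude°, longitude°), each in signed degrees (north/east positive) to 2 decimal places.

Angular distance δ = d/R = 2386/6371 = 0.37451 rad; initial bearing θ = 3.0142 rad.
sin φ₂ = sin φ₁ cos δ + cos φ₁ sin δ cos θ = (0.9136)(0.9307) + (0.4066)(0.3658)(-0.9919) = 0.7028, so φ₂ = 44.65°.
Δλ = atan2(sin θ sin δ cos φ₁, cos δ − sin φ₁ sin φ₂) = atan2(0.0189, 0.2886) = 3.746°.
λ₂ = -134.560° + 3.746° = -130.81°.

44.65°, -130.81°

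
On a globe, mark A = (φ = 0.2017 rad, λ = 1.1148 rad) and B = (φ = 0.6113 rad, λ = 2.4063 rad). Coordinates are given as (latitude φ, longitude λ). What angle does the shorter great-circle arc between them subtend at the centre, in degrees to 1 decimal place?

70.4°

With latitudes φ₁ = 11.557°, φ₂ = 35.025° and longitude difference Δλ = 73.997°:
cos c = sin φ₁ sin φ₂ + cos φ₁ cos φ₂ cos Δλ = (0.2003)(0.5739) + (0.9797)(0.8189)(0.2757) = 0.33616,
so c = arccos(0.33616) = 1.22796 rad.
So the angular separation is 70.4°.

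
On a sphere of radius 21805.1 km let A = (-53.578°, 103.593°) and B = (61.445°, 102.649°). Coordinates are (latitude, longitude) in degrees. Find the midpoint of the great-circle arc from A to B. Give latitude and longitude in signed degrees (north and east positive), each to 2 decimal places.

3.93°, 103.17°

Central angle δ = 2.0076 rad. Interpolating on the sphere with fraction f = 0.5:
P = [sin((1−f)δ)·A + sin(fδ)·B] / sin δ = 0.9309·A + 0.9309·B in Cartesian coordinates,
giving P = (-0.2273, 0.9714, 0.0686), i.e. latitude 3.93°, longitude 103.17°.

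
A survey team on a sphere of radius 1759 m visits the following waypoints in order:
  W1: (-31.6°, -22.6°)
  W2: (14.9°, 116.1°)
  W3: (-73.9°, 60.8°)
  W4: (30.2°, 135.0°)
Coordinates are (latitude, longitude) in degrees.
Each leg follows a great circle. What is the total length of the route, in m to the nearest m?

10714 m

Leg W1→W2: central angle 2.4235 rad, distance 4263.0 m.
Leg W2→W3: central angle 1.6654 rad, distance 2929.5 m.
Leg W3→W4: central angle 2.0021 rad, distance 3521.6 m.
Total: 4263.0 + 2929.5 + 3521.6 ≈ 10714 m.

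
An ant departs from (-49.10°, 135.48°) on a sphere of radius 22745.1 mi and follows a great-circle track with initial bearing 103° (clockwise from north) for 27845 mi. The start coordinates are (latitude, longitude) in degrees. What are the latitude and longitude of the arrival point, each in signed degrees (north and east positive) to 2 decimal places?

-23.28°, -138.42°

Angular distance δ = d/R = 27845/22745.1 = 1.22422 rad; initial bearing θ = 1.7977 rad.
sin φ₂ = sin φ₁ cos δ + cos φ₁ sin δ cos θ = (-0.7559)(0.3397) + (0.6547)(0.9405)(-0.2250) = -0.3953, so φ₂ = -23.28°.
Δλ = atan2(sin θ sin δ cos φ₁, cos δ − sin φ₁ sin φ₂) = atan2(0.6000, 0.0409) = 86.100°.
λ₂ = 135.480° + 86.100° = 221.58° → -138.42° after wrapping to (−180°, 180°].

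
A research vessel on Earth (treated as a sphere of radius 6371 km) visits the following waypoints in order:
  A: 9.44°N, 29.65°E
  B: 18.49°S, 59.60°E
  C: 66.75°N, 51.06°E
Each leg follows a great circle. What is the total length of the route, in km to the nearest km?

14026 km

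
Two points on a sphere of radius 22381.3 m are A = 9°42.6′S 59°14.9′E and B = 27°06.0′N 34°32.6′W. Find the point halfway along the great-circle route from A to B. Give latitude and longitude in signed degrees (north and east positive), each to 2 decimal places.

12.60°, 15.46°

The central angle between A and B is δ = 1.7061 rad.
With f = 0.5, the slerp weights are sin((1−f)δ)/sin δ = 0.7602 and sin(fδ)/sin δ = 0.7602.
Weighted sum of the unit vectors: (0.7602)·(0.5040,0.8471,-0.1687) + (0.7602)·(0.7333,-0.5048,0.4555) = (0.9406, 0.2602, 0.2181).
Converting back: φ = atan2(z, √(x²+y²)) = 12.60°, λ = atan2(y, x) = 15.46°.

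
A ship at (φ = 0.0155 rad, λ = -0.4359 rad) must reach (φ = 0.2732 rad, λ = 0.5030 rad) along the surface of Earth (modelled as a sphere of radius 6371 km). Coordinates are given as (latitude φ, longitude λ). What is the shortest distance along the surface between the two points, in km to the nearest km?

6121 km

In radians: φ₁ = 0.0155, φ₂ = 0.2732, Δλ = 53.795° = 0.9389 rad.
cos c = sin φ₁ sin φ₂ + cos φ₁ cos φ₂ cos Δλ = (0.0155)(0.2698) + (0.9999)(0.9629)(0.5907) = 0.57288,
so c = arccos(0.57288) = 0.96078 rad.
Distance = R·c = 6371 × 0.9608 ≈ 6121 km.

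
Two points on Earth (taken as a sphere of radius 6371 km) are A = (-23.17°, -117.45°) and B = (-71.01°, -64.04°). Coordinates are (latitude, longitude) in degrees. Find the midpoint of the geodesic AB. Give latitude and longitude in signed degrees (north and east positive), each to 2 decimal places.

-49.50°, -104.24°

The central angle between A and B is δ = 0.9880 rad.
With f = 0.5, the slerp weights are sin((1−f)δ)/sin δ = 0.5679 and sin(fδ)/sin δ = 0.5679.
Weighted sum of the unit vectors: (0.5679)·(-0.4238,-0.8158,-0.3935) + (0.5679)·(0.1424,-0.2926,-0.9456) = (-0.1598, -0.6295, -0.7604).
Converting back: φ = atan2(z, √(x²+y²)) = -49.50°, λ = atan2(y, x) = -104.24°.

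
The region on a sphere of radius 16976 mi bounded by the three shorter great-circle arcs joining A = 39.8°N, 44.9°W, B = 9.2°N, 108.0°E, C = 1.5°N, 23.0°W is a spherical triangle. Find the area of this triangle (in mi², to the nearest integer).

Side lengths (central angles): a = 2.2695, b = 0.7534, c = 2.1807 rad; semiperimeter s = 2.6018.
By l'Huilier's theorem, tan(E/4) = √[tan(s/2) tan((s−a)/2) tan((s−b)/2) tan((s−c)/2)], giving spherical excess E = 1.5711 rad.
Area = E·R² = 1.5711 × (16976)² ≈ 452752793 mi².

452752793 mi²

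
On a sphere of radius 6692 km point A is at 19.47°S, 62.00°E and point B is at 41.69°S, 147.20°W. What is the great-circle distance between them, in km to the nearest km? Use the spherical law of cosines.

With latitudes φ₁ = -19.470°, φ₂ = -41.690° and longitude difference Δλ = 150.800°:
cos c = sin φ₁ sin φ₂ + cos φ₁ cos φ₂ cos Δλ = (-0.3333)(-0.6651) + (0.9428)(0.7468)(-0.8729) = -0.39290,
so c = arccos(-0.39290) = 1.97457 rad.
Distance = R·c = 6692 × 1.9746 ≈ 13214 km.

13214 km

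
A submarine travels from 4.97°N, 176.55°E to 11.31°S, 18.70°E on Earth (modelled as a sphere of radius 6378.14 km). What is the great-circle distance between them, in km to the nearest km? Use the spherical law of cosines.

17498 km

Let φ₁ = 0.0867 rad, φ₂ = -0.1974 rad, and Δλ = -2.7550 rad.
cos c = sin φ₁ sin φ₂ + cos φ₁ cos φ₂ cos Δλ = (0.0866)(-0.1961) + (0.9962)(0.9806)(-0.9262) = -0.92179,
so c = arccos(-0.92179) = 2.74347 rad.
Distance = R·c = 6378.14 × 2.7435 ≈ 17498 km.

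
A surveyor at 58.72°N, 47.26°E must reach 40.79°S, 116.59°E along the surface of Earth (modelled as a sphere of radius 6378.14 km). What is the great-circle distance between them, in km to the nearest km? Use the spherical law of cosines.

Let φ₁ = 1.0249 rad, φ₂ = -0.7119 rad, and Δλ = 1.2100 rad.
cos c = sin φ₁ sin φ₂ + cos φ₁ cos φ₂ cos Δλ = (0.8546)(-0.6533) + (0.5192)(0.7571)(0.3530) = -0.41957,
so c = arccos(-0.41957) = 2.00376 rad.
Distance = R·c = 6378.14 × 2.0038 ≈ 12780 km.

12780 km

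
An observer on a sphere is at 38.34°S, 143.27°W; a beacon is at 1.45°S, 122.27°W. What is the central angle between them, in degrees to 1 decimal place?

With latitudes φ₁ = -38.340°, φ₂ = -1.450° and longitude difference Δλ = 21.000°:
Haversine: a = sin²(Δφ/2) + cos φ₁ cos φ₂ sin²(Δλ/2) = 0.1001 + (0.7843)(0.9997)(0.0332) = 0.12614.
Central angle c = 2·arcsin(√a) = 0.72619 rad.
So the angular separation is 41.6°.

41.6°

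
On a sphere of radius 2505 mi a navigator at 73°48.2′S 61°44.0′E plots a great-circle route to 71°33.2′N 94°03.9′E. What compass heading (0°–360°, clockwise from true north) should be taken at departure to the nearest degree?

With φ₁ = -1.2881, φ₂ = 1.2488, Δλ = 0.5643 rad, the forward-azimuth formula gives
θ = atan2( sin Δλ cos φ₂ , cos φ₁ sin φ₂ − sin φ₁ cos φ₂ cos Δλ ) = atan2(0.1692, 0.5214) = 17.98°.
So the initial bearing is 18°.

18°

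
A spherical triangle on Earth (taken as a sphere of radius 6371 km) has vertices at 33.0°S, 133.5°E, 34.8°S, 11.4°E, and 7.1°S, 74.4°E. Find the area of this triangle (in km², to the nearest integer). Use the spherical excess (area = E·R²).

30099070 km²

Side lengths (central angles): a = 1.1147, b = 1.0533, c = 1.6260 rad; semiperimeter s = 1.8970.
By l'Huilier's theorem, tan(E/4) = √[tan(s/2) tan((s−a)/2) tan((s−b)/2) tan((s−c)/2)], giving spherical excess E = 0.7415 rad.
Area = E·R² = 0.7415 × (6371)² ≈ 30099070 km².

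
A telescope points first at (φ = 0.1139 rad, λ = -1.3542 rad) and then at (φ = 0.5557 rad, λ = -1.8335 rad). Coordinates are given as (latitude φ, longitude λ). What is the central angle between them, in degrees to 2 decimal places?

36.01°

Let φ₁ = 0.1139 rad, φ₂ = 0.5557 rad, and Δλ = -0.4793 rad.
Haversine: a = sin²(Δφ/2) + cos φ₁ cos φ₂ sin²(Δλ/2) = 0.0480 + (0.9935)(0.8495)(0.0563) = 0.09556.
Central angle c = 2·arcsin(√a) = 0.62856 rad.
So the angular separation is 36.01°.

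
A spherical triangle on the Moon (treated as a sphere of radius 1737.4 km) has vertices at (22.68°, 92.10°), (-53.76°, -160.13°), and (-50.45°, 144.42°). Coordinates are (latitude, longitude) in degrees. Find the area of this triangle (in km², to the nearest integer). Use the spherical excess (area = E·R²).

614600 km²

Side lengths (central angles): a = 0.5820, b = 1.5090, c = 2.0686 rad; semiperimeter s = 2.0797.
By l'Huilier's theorem, tan(E/4) = √[tan(s/2) tan((s−a)/2) tan((s−b)/2) tan((s−c)/2)], giving spherical excess E = 0.2036 rad.
Area = E·R² = 0.2036 × (1737.4)² ≈ 614600 km².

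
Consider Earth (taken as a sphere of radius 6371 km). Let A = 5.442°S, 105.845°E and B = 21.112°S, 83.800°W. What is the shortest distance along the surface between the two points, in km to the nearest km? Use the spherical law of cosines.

With latitudes φ₁ = -5.442°, φ₂ = -21.112° and longitude difference Δλ = 170.355°:
cos c = sin φ₁ sin φ₂ + cos φ₁ cos φ₂ cos Δλ = (-0.0948)(-0.3602) + (0.9955)(0.9329)(-0.9859) = -0.88139,
so c = arccos(-0.88139) = 2.64959 rad.
Distance = R·c = 6371 × 2.6496 ≈ 16881 km.

16881 km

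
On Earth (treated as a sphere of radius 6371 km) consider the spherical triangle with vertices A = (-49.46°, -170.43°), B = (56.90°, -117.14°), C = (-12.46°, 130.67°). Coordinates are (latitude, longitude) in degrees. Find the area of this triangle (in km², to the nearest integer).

Side lengths (central angles): a = 1.9629, b = 1.0566, c = 2.0091 rad; semiperimeter s = 2.5143.
By l'Huilier's theorem, tan(E/4) = √[tan(s/2) tan((s−a)/2) tan((s−b)/2) tan((s−c)/2)], giving spherical excess E = 1.6860 rad.
Area = E·R² = 1.6860 × (6371)² ≈ 68434791 km².

68434791 km²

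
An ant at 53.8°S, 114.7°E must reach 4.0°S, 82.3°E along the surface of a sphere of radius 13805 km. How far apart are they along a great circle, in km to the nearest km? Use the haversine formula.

With latitudes φ₁ = -53.800°, φ₂ = -4.000° and longitude difference Δλ = -32.400°:
Haversine: a = sin²(Δφ/2) + cos φ₁ cos φ₂ sin²(Δλ/2) = 0.1773 + (0.5906)(0.9976)(0.0778) = 0.22313.
Central angle c = 2·arcsin(√a) = 0.98395 rad.
Distance = R·c = 13805 × 0.9839 ≈ 13583 km.

13583 km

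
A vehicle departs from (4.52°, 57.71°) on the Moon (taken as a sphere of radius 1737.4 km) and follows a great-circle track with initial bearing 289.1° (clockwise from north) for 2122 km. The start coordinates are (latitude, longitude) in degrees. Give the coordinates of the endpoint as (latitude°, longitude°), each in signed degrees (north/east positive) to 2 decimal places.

19.48°, -12.64°

Angular distance δ = d/R = 2122/1737.4 = 1.22137 rad; initial bearing θ = 5.0457 rad.
sin φ₂ = sin φ₁ cos δ + cos φ₁ sin δ cos θ = (0.0788)(0.3424) + (0.9969)(0.9396)(0.3272) = 0.3335, so φ₂ = 19.48°.
Δλ = atan2(sin θ sin δ cos φ₁, cos δ − sin φ₁ sin φ₂) = atan2(-0.8851, 0.3161) = -70.347°.
λ₂ = 57.710° − 70.347° = -12.64°.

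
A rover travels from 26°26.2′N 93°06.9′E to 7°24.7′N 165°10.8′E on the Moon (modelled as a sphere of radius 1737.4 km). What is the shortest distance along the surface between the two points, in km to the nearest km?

2143 km

In radians: φ₁ = 0.4614, φ₂ = 0.1294, Δλ = 72.065° = 1.2578 rad.
cos c = sin φ₁ sin φ₂ + cos φ₁ cos φ₂ cos Δλ = (0.4452)(0.1290) + (0.8954)(0.9916)(0.3079) = 0.33086,
so c = arccos(0.33086) = 1.23358 rad.
Distance = R·c = 1737.4 × 1.2336 ≈ 2143 km.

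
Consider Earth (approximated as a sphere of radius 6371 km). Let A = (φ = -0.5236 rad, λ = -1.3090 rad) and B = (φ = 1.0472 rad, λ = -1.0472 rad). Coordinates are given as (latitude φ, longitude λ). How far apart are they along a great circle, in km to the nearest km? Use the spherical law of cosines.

10102 km

In radians: φ₁ = -0.5236, φ₂ = 1.0472, Δλ = 15.000° = 0.2618 rad.
cos c = sin φ₁ sin φ₂ + cos φ₁ cos φ₂ cos Δλ = (-0.5000)(0.8660) + (0.8660)(0.5000)(0.9659) = -0.01476,
so c = arccos(-0.01476) = 1.58556 rad.
Distance = R·c = 6371 × 1.5856 ≈ 10102 km.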